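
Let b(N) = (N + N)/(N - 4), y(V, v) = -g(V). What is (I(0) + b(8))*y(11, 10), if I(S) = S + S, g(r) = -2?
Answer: 8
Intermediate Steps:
y(V, v) = 2 (y(V, v) = -1*(-2) = 2)
b(N) = 2*N/(-4 + N) (b(N) = (2*N)/(-4 + N) = 2*N/(-4 + N))
I(S) = 2*S
(I(0) + b(8))*y(11, 10) = (2*0 + 2*8/(-4 + 8))*2 = (0 + 2*8/4)*2 = (0 + 2*8*(1/4))*2 = (0 + 4)*2 = 4*2 = 8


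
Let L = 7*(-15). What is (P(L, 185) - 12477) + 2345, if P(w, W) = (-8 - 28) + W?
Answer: -9983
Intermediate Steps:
L = -105
P(w, W) = -36 + W
(P(L, 185) - 12477) + 2345 = ((-36 + 185) - 12477) + 2345 = (149 - 12477) + 2345 = -12328 + 2345 = -9983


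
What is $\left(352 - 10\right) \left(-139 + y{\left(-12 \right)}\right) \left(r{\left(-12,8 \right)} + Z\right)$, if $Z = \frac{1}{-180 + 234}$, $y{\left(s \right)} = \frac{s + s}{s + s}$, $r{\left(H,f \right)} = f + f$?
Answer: $-756010$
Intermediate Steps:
$r{\left(H,f \right)} = 2 f$
$y{\left(s \right)} = 1$ ($y{\left(s \right)} = \frac{2 s}{2 s} = 2 s \frac{1}{2 s} = 1$)
$Z = \frac{1}{54} \approx 0.018519$
$\left(352 - 10\right) \left(-139 + y{\left(-12 \right)}\right) \left(r{\left(-12,8 \right)} + Z\right) = \left(352 - 10\right) \left(-139 + 1\right) \left(2 \cdot 8 + \frac{1}{54}\right) = 342 \left(- 138 \left(16 + \frac{1}{54}\right)\right) = 342 \left(\left(-138\right) \frac{865}{54}\right) = 342 \left(- \frac{19895}{9}\right) = -756010$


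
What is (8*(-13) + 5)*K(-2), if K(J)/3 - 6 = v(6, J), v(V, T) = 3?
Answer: -2673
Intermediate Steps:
K(J) = 27 (K(J) = 18 + 3*3 = 18 + 9 = 27)
(8*(-13) + 5)*K(-2) = (8*(-13) + 5)*27 = (-104 + 5)*27 = -99*27 = -2673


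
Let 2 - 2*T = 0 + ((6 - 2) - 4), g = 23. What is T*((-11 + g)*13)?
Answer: 156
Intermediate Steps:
T = 1 (T = 1 - (0 + ((6 - 2) - 4))/2 = 1 - (0 + (4 - 4))/2 = 1 - (0 + 0)/2 = 1 - ½*0 = 1 + 0 = 1)
T*((-11 + g)*13) = 1*((-11 + 23)*13) = 1*(12*13) = 1*156 = 156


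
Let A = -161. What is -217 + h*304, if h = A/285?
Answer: -5831/15 ≈ -388.73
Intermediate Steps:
h = -161/285 ≈ -0.56491
-217 + h*304 = -217 - 161/285*304 = -217 - 2576/15 = -5831/15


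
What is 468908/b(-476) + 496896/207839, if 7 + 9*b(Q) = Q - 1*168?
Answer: -292264283004/45101063 ≈ -6480.2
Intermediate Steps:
b(Q) = -175/9 + Q/9 (b(Q) = -7/9 + (Q - 1*168)/9 = -7/9 + (Q - 168)/9 = -7/9 + (-168 + Q)/9 = -7/9 + (-56/3 + Q/9) = -175/9 + Q/9)
468908/b(-476) + 496896/207839 = 468908/(-175/9 + (1/9)*(-476)) + 496896/207839 = 468908/(-175/9 - 476/9) + 496896*(1/207839) = 468908/(-217/3) + 496896/207839 = 468908*(-3/217) + 496896/207839 = -1406724/217 + 496896/207839 = -292264283004/45101063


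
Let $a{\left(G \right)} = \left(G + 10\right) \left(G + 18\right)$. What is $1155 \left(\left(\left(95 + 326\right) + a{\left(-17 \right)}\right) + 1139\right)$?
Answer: $1793715$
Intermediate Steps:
$a{\left(G \right)} = \left(10 + G\right) \left(18 + G\right)$
$1155 \left(\left(\left(95 + 326\right) + a{\left(-17 \right)}\right) + 1139\right) = 1155 \left(\left(\left(95 + 326\right) + \left(180 + \left(-17\right)^{2} + 28 \left(-17\right)\right)\right) + 1139\right) = 1155 \left(\left(421 + \left(180 + 289 - 476\right)\right) + 1139\right) = 1155 \left(\left(421 - 7\right) + 1139\right) = 1155 \left(414 + 1139\right) = 1155 \cdot 1553 = 1793715$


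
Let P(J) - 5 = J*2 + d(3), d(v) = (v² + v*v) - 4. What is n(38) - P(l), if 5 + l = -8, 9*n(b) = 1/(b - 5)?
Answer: 2080/297 ≈ 7.0034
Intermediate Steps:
n(b) = 1/(9*(-5 + b)) (n(b) = 1/(9*(b - 5)) = 1/(9*(-5 + b)))
l = -13 (l = -5 - 8 = -13)
d(v) = -4 + 2*v² (d(v) = (v² + v²) - 4 = 2*v² - 4 = -4 + 2*v²)
P(J) = 19 + 2*J (P(J) = 5 + (J*2 + (-4 + 2*3²)) = 5 + (2*J + (-4 + 2*9)) = 5 + (2*J + (-4 + 18)) = 5 + (2*J + 14) = 5 + (14 + 2*J) = 19 + 2*J)
n(38) - P(l) = 1/(9*(-5 + 38)) - (19 + 2*(-13)) = (⅑)/33 - (19 - 26) = (⅑)*(1/33) - 1*(-7) = 1/297 + 7 = 2080/297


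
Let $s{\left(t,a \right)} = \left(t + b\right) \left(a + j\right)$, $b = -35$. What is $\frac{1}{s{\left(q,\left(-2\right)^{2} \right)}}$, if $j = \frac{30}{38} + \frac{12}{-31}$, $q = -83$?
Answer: $- \frac{589}{305974} \approx -0.001925$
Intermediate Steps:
$j = \frac{237}{589}$ ($j = 30 \cdot \frac{1}{38} + 12 \left(- \frac{1}{31}\right) = \frac{15}{19} - \frac{12}{31} = \frac{237}{589} \approx 0.40238$)
$s{\left(t,a \right)} = \left(-35 + t\right) \left(\frac{237}{589} + a\right)$ ($s{\left(t,a \right)} = \left(t - 35\right) \left(a + \frac{237}{589}\right) = \left(-35 + t\right) \left(\frac{237}{589} + a\right)$)
$\frac{1}{s{\left(q,\left(-2\right)^{2} \right)}} = \frac{1}{- \frac{8295}{589} - 35 \left(-2\right)^{2} + \frac{237}{589} \left(-83\right) + \left(-2\right)^{2} \left(-83\right)} = \frac{1}{- \frac{8295}{589} - 140 - \frac{19671}{589} + 4 \left(-83\right)} = \frac{1}{- \frac{8295}{589} - 140 - \frac{19671}{589} - 332} = \frac{1}{- \frac{305974}{589}} = - \frac{589}{305974}$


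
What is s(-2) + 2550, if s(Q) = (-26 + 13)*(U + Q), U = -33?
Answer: 3005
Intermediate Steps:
s(Q) = 429 - 13*Q (s(Q) = (-26 + 13)*(-33 + Q) = -13*(-33 + Q) = 429 - 13*Q)
s(-2) + 2550 = (429 - 13*(-2)) + 2550 = (429 + 26) + 2550 = 455 + 2550 = 3005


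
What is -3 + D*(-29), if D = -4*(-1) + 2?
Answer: -177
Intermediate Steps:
D = 6 (D = 4 + 2 = 6)
-3 + D*(-29) = -3 + 6*(-29) = -3 - 174 = -177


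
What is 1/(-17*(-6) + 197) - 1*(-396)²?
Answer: -46887983/299 ≈ -1.5682e+5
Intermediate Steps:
1/(-17*(-6) + 197) - 1*(-396)² = 1/(102 + 197) - 1*156816 = 1/299 - 156816 = -46887983/299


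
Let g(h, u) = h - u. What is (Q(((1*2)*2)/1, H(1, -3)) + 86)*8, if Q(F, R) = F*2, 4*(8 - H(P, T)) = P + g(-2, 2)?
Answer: 752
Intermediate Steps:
H(P, T) = 9 - P/4 (H(P, T) = 8 - (P + (-2 - 1*2))/4 = 8 - (P + (-2 - 2))/4 = 8 - (P - 4)/4 = 8 - (-4 + P)/4 = 8 + (1 - P/4) = 9 - P/4)
Q(F, R) = 2*F
(Q(((1*2)*2)/1, H(1, -3)) + 86)*8 = (2*(((1*2)*2)/1) + 86)*8 = (2*((2*2)*1) + 86)*8 = (2*(4*1) + 86)*8 = (2*4 + 86)*8 = (8 + 86)*8 = 94*8 = 752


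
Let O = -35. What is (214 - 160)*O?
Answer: -1890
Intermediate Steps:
(214 - 160)*O = (214 - 160)*(-35) = 54*(-35) = -1890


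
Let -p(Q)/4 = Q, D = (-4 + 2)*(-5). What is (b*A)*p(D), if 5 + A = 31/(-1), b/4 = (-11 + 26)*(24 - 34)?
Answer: -864000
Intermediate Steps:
b = -600 (b = 4*((-11 + 26)*(24 - 34)) = 4*(15*(-10)) = 4*(-150) = -600)
D = 10 (D = -2*(-5) = 10)
p(Q) = -4*Q
A = -36 (A = -5 + 31/(-1) = -5 + 31*(-1) = -5 - 31 = -36)
(b*A)*p(D) = (-600*(-36))*(-4*10) = 21600*(-40) = -864000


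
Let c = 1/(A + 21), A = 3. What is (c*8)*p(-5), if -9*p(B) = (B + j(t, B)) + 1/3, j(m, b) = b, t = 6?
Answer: 29/81 ≈ 0.35802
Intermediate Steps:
c = 1/24 (c = 1/(3 + 21) = 1/24 ≈ 0.041667)
p(B) = -1/27 - 2*B/9 (p(B) = -((B + B) + 1/3)/9 = -(2*B + 1/3)/9 = -(1/3 + 2*B)/9 = -1/27 - 2*B/9)
(c*8)*p(-5) = ((1/24)*8)*(-1/27 - 2/9*(-5)) = (-1/27 + 10/9)/3 = (1/3)*(29/27) = 29/81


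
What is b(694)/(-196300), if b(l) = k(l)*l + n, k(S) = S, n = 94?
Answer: -48173/19630 ≈ -2.4540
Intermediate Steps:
b(l) = 94 + l² (b(l) = l*l + 94 = l² + 94 = 94 + l²)
b(694)/(-196300) = (94 + 694²)/(-196300) = (94 + 481636)*(-1/196300) = 481730*(-1/196300) = -48173/19630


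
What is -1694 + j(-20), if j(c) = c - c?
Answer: -1694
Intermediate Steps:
j(c) = 0
-1694 + j(-20) = -1694 + 0 = -1694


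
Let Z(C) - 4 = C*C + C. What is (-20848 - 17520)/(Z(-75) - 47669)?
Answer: 38368/42115 ≈ 0.91103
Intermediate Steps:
Z(C) = 4 + C + C² (Z(C) = 4 + (C*C + C) = 4 + (C² + C) = 4 + (C + C²) = 4 + C + C²)
(-20848 - 17520)/(Z(-75) - 47669) = (-20848 - 17520)/((4 - 75 + (-75)²) - 47669) = -38368/((4 - 75 + 5625) - 47669) = -38368/(5554 - 47669) = -38368/(-42115) = -38368*(-1/42115) = 38368/42115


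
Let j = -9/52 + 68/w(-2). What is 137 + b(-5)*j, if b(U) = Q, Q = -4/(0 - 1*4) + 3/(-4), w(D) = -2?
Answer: 26719/208 ≈ 128.46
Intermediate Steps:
j = -1777/52 (j = -9/52 + 68/(-2) = -9*1/52 + 68*(-1/2) = -9/52 - 34 = -1777/52 ≈ -34.173)
Q = 1/4 (Q = -4/(0 - 4) + 3*(-1/4) = -4/(-4) - 3/4 = -4*(-1/4) - 3/4 = 1 - 3/4 = 1/4 ≈ 0.25000)
b(U) = 1/4
137 + b(-5)*j = 137 + (1/4)*(-1777/52) = 137 - 1777/208 = 26719/208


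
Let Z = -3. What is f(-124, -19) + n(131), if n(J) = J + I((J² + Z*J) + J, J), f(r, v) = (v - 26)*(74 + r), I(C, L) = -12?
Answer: 2369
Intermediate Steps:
f(r, v) = (-26 + v)*(74 + r)
n(J) = -12 + J (n(J) = J - 12 = -12 + J)
f(-124, -19) + n(131) = (-1924 - 26*(-124) + 74*(-19) - 124*(-19)) + (-12 + 131) = (-1924 + 3224 - 1406 + 2356) + 119 = 2250 + 119 = 2369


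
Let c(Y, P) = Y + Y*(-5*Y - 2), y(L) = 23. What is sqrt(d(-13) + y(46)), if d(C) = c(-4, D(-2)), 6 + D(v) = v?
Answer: I*sqrt(53) ≈ 7.2801*I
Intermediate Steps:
D(v) = -6 + v
c(Y, P) = Y + Y*(-2 - 5*Y)
d(C) = -76 (d(C) = -1*(-4)*(1 + 5*(-4)) = -1*(-4)*(1 - 20) = -1*(-4)*(-19) = -76)
sqrt(d(-13) + y(46)) = sqrt(-76 + 23) = sqrt(-53) = I*sqrt(53)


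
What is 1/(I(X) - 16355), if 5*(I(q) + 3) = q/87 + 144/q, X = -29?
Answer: -435/7116191 ≈ -6.1128e-5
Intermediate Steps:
I(q) = -3 + q/435 + 144/(5*q) (I(q) = -3 + (q/87 + 144/q)/5 = -3 + (144/q + q/87)/5 = -3 + (q/435 + 144/(5*q)) = -3 + q/435 + 144/(5*q))
1/(I(X) - 16355) = 1/((1/435)*(12528 - 29*(-1305 - 29))/(-29) - 16355) = 1/((1/435)*(-1/29)*(12528 - 29*(-1334)) - 16355) = 1/((1/435)*(-1/29)*(12528 + 38686) - 16355) = 1/((1/435)*(-1/29)*51214 - 16355) = 1/(-1766/435 - 16355) = 1/(-7116191/435) = -435/7116191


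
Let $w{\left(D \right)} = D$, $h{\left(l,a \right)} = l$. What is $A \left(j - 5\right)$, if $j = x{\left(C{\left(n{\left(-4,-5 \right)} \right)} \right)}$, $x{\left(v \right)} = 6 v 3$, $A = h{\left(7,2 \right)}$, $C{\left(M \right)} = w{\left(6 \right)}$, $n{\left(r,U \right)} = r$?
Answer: $721$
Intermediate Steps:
$C{\left(M \right)} = 6$
$A = 7$
$x{\left(v \right)} = 18 v$
$j = 108$ ($j = 18 \cdot 6 = 108$)
$A \left(j - 5\right) = 7 \left(108 - 5\right) = 7 \cdot 103 = 721$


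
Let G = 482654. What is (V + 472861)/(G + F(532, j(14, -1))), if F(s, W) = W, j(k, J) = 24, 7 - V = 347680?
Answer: 8942/34477 ≈ 0.25936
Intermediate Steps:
V = -347673 (V = 7 - 1*347680 = 7 - 347680 = -347673)
(V + 472861)/(G + F(532, j(14, -1))) = (-347673 + 472861)/(482654 + 24) = 125188/482678 = 125188*(1/482678) = 8942/34477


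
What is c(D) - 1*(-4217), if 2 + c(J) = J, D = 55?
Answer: 4270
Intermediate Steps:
c(J) = -2 + J
c(D) - 1*(-4217) = (-2 + 55) - 1*(-4217) = 53 + 4217 = 4270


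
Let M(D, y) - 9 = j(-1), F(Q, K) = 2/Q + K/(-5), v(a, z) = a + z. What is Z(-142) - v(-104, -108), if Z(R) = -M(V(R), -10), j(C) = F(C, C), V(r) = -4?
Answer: 1024/5 ≈ 204.80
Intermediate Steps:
F(Q, K) = 2/Q - K/5 (F(Q, K) = 2/Q + K*(-⅕) = 2/Q - K/5)
j(C) = 2/C - C/5
M(D, y) = 36/5 (M(D, y) = 9 + (2/(-1) - ⅕*(-1)) = 9 + (2*(-1) + ⅕) = 9 + (-2 + ⅕) = 9 - 9/5 = 36/5)
Z(R) = -36/5 (Z(R) = -1*36/5 = -36/5)
Z(-142) - v(-104, -108) = -36/5 - (-104 - 108) = -36/5 - 1*(-212) = -36/5 + 212 = 1024/5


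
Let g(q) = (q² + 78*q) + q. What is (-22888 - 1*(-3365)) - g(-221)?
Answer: -50905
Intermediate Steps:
g(q) = q² + 79*q
(-22888 - 1*(-3365)) - g(-221) = (-22888 - 1*(-3365)) - (-221)*(79 - 221) = (-22888 + 3365) - (-221)*(-142) = -19523 - 1*31382 = -19523 - 31382 = -50905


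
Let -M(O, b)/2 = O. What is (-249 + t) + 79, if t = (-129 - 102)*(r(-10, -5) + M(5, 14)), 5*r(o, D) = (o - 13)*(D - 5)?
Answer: -8486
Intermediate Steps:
M(O, b) = -2*O
r(o, D) = (-13 + o)*(-5 + D)/5 (r(o, D) = ((o - 13)*(D - 5))/5 = ((-13 + o)*(-5 + D))/5 = (-13 + o)*(-5 + D)/5)
t = -8316 (t = (-129 - 102)*((13 - 1*(-10) - 13/5*(-5) + (⅕)*(-5)*(-10)) - 2*5) = -231*((13 + 10 + 13 + 10) - 10) = -231*(46 - 10) = -231*36 = -8316)
(-249 + t) + 79 = (-249 - 8316) + 79 = -8565 + 79 = -8486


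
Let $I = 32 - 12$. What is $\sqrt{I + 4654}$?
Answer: $\sqrt{4674} \approx 68.367$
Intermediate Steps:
$I = 20$ ($I = 32 - 12 = 20$)
$\sqrt{I + 4654} = \sqrt{20 + 4654} = \sqrt{4674}$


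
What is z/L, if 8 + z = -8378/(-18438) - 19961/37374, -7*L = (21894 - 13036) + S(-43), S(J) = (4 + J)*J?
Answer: 309318669/57616568170 ≈ 0.0053686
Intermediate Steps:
S(J) = J*(4 + J)
L = -1505 (L = -((21894 - 13036) - 43*(4 - 43))/7 = -(8858 - 43*(-39))/7 = -(8858 + 1677)/7 = -⅐*10535 = -1505)
z = -309318669/38283434 (z = -8 + (-8378/(-18438) - 19961/37374) = -8 + (-8378*(-1/18438) - 19961*1/37374) = -8 + (4189/9219 - 19961/37374) = -8 - 3051197/38283434 = -309318669/38283434 ≈ -8.0797)
z/L = -309318669/38283434/(-1505) = -309318669/38283434*(-1/1505) = 309318669/57616568170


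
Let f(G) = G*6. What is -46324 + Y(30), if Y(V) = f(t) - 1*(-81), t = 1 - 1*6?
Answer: -46273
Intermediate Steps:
t = -5 (t = 1 - 6 = -5)
f(G) = 6*G
Y(V) = 51 (Y(V) = 6*(-5) - 1*(-81) = -30 + 81 = 51)
-46324 + Y(30) = -46324 + 51 = -46273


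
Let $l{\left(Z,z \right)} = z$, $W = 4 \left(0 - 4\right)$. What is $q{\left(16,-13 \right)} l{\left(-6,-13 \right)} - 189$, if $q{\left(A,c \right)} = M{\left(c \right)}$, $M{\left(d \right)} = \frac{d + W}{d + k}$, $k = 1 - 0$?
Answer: $- \frac{2645}{12} \approx -220.42$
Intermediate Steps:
$k = 1$ ($k = 1 + 0 = 1$)
$W = -16$ ($W = 4 \left(-4\right) = -16$)
$M{\left(d \right)} = \frac{-16 + d}{1 + d}$ ($M{\left(d \right)} = \frac{d - 16}{d + 1} = \frac{-16 + d}{1 + d}$)
$q{\left(A,c \right)} = \frac{-16 + c}{1 + c}$
$q{\left(16,-13 \right)} l{\left(-6,-13 \right)} - 189 = \frac{-16 - 13}{1 - 13} \left(-13\right) - 189 = \frac{1}{-12} \left(-29\right) \left(-13\right) - 189 = \left(- \frac{1}{12}\right) \left(-29\right) \left(-13\right) - 189 = \frac{29}{12} \left(-13\right) - 189 = - \frac{377}{12} - 189 = - \frac{2645}{12}$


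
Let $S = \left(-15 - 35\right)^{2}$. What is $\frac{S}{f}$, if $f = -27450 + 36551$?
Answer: $\frac{2500}{9101} \approx 0.27469$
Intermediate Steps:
$f = 9101$
$S = 2500$ ($S = \left(-50\right)^{2} = 2500$)
$\frac{S}{f} = \frac{2500}{9101}$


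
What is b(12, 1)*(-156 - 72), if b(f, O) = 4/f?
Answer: -76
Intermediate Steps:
b(12, 1)*(-156 - 72) = (4/12)*(-156 - 72) = (4*(1/12))*(-228) = (⅓)*(-228) = -76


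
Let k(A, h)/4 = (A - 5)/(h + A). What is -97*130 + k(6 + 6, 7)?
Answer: -239562/19 ≈ -12609.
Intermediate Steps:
k(A, h) = 4*(-5 + A)/(A + h) (k(A, h) = 4*((A - 5)/(h + A)) = 4*((-5 + A)/(A + h)) = 4*(-5 + A)/(A + h))
-97*130 + k(6 + 6, 7) = -97*130 + 4*(-5 + (6 + 6))/((6 + 6) + 7) = -12610 + 4*(-5 + 12)/(12 + 7) = -12610 + 4*7/19 = -12610 + 4*(1/19)*7 = -12610 + 28/19 = -239562/19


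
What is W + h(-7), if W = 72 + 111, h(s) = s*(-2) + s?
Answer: 190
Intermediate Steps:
h(s) = -s (h(s) = -2*s + s = -s)
W = 183
W + h(-7) = 183 - 1*(-7) = 183 + 7 = 190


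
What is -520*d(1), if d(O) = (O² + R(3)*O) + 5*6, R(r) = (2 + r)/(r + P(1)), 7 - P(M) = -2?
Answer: -49010/3 ≈ -16337.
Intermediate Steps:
P(M) = 9 (P(M) = 7 - 1*(-2) = 7 + 2 = 9)
R(r) = (2 + r)/(9 + r) (R(r) = (2 + r)/(r + 9) = (2 + r)/(9 + r))
d(O) = 30 + O² + 5*O/12 (d(O) = (O² + ((2 + 3)/(9 + 3))*O) + 5*6 = (O² + (5/12)*O) + 30 = (O² + ((1/12)*5)*O) + 30 = (O² + 5*O/12) + 30 = 30 + O² + 5*O/12)
-520*d(1) = -520*(30 + 1² + (5/12)*1) = -520*(30 + 1 + 5/12) = -520*377/12 = -49010/3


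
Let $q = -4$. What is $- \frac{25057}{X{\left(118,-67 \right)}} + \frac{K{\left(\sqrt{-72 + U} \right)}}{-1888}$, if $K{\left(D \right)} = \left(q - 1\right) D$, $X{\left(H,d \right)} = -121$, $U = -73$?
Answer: $\frac{25057}{121} + \frac{5 i \sqrt{145}}{1888} \approx 207.08 + 0.03189 i$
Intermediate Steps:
$K{\left(D \right)} = - 5 D$ ($K{\left(D \right)} = \left(-4 - 1\right) D = - 5 D$)
$- \frac{25057}{X{\left(118,-67 \right)}} + \frac{K{\left(\sqrt{-72 + U} \right)}}{-1888} = - \frac{25057}{-121} + \frac{\left(-5\right) \sqrt{-72 - 73}}{-1888} = \left(-25057\right) \left(- \frac{1}{121}\right) + - 5 \sqrt{-145} \left(- \frac{1}{1888}\right) = \frac{25057}{121} + - 5 i \sqrt{145} \left(- \frac{1}{1888}\right) = \frac{25057}{121} + \frac{5 i \sqrt{145}}{1888}$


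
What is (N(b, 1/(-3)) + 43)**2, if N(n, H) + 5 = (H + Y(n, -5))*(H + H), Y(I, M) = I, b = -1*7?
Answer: 148996/81 ≈ 1839.5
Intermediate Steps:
b = -7
N(n, H) = -5 + 2*H*(H + n) (N(n, H) = -5 + (H + n)*(H + H) = -5 + (H + n)*(2*H) = -5 + 2*H*(H + n))
(N(b, 1/(-3)) + 43)**2 = ((-5 + 2*(1/(-3))**2 + 2*(-7)/(-3)) + 43)**2 = ((-5 + 2*(-1/3)**2 + 2*(-1/3)*(-7)) + 43)**2 = ((-5 + 2*(1/9) + 14/3) + 43)**2 = ((-5 + 2/9 + 14/3) + 43)**2 = (-1/9 + 43)**2 = (386/9)**2 = 148996/81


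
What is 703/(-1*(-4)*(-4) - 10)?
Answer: -703/26 ≈ -27.038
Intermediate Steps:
703/(-1*(-4)*(-4) - 10) = 703/(4*(-4) - 10) = 703/(-16 - 10) = 703/(-26) = 703*(-1/26) = -703/26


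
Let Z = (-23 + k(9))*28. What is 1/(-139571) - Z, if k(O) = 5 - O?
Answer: 105515675/139571 ≈ 756.00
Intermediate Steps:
Z = -756 (Z = (-23 + (5 - 1*9))*28 = (-23 + (5 - 9))*28 = (-23 - 4)*28 = -27*28 = -756)
1/(-139571) - Z = 1/(-139571) - 1*(-756) = -1/139571 + 756 = 105515675/139571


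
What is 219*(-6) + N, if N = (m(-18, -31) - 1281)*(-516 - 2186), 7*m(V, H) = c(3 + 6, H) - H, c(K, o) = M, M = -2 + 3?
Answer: 3447596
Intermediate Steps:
M = 1
c(K, o) = 1
m(V, H) = 1/7 - H/7 (m(V, H) = (1 - H)/7 = 1/7 - H/7)
N = 3448910 (N = ((1/7 - 1/7*(-31)) - 1281)*(-516 - 2186) = ((1/7 + 31/7) - 1281)*(-2702) = (32/7 - 1281)*(-2702) = -8935/7*(-2702) = 3448910)
219*(-6) + N = 219*(-6) + 3448910 = -1314 + 3448910 = 3447596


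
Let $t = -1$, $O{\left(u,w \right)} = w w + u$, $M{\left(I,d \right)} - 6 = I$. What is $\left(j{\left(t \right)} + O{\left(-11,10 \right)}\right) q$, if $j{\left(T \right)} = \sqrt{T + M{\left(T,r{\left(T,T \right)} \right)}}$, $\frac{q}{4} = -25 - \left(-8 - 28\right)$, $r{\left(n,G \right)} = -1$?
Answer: $4004$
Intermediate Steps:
$M{\left(I,d \right)} = 6 + I$
$O{\left(u,w \right)} = u + w^{2}$ ($O{\left(u,w \right)} = w^{2} + u = u + w^{2}$)
$q = 44$ ($q = 4 \left(-25 - \left(-8 - 28\right)\right) = 4 \left(-25 - -36\right) = 4 \left(-25 + 36\right) = 4 \cdot 11 = 44$)
$j{\left(T \right)} = \sqrt{6 + 2 T}$ ($j{\left(T \right)} = \sqrt{T + \left(6 + T\right)} = \sqrt{6 + 2 T}$)
$\left(j{\left(t \right)} + O{\left(-11,10 \right)}\right) q = \left(\sqrt{6 + 2 \left(-1\right)} - \left(11 - 10^{2}\right)\right) 44 = \left(\sqrt{6 - 2} + \left(-11 + 100\right)\right) 44 = \left(\sqrt{4} + 89\right) 44 = \left(2 + 89\right) 44 = 91 \cdot 44 = 4004$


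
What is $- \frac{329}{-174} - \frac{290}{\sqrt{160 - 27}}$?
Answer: $\frac{329}{174} - \frac{290 \sqrt{133}}{133} \approx -23.255$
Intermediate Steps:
$- \frac{329}{-174} - \frac{290}{\sqrt{160 - 27}} = \left(-329\right) \left(- \frac{1}{174}\right) - \frac{290}{\sqrt{133}} = \frac{329}{174} - 290 \frac{\sqrt{133}}{133} = \frac{329}{174} - \frac{290 \sqrt{133}}{133}$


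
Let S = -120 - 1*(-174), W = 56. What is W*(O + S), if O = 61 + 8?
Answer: 6888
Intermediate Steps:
O = 69
S = 54 (S = -120 + 174 = 54)
W*(O + S) = 56*(69 + 54) = 56*123 = 6888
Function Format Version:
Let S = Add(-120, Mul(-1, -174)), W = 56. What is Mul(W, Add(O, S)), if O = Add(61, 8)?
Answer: 6888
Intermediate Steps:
O = 69
S = 54 (S = Add(-120, 174) = 54)
Mul(W, Add(O, S)) = Mul(56, Add(69, 54)) = Mul(56, 123) = 6888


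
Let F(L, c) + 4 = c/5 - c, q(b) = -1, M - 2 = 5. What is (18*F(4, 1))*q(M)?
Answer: 432/5 ≈ 86.400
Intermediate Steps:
M = 7 (M = 2 + 5 = 7)
F(L, c) = -4 - 4*c/5 (F(L, c) = -4 + (c/5 - c) = -4 - 4*c/5)
(18*F(4, 1))*q(M) = (18*(-4 - ⅘*1))*(-1) = (18*(-4 - ⅘))*(-1) = (18*(-24/5))*(-1) = -432/5*(-1) = 432/5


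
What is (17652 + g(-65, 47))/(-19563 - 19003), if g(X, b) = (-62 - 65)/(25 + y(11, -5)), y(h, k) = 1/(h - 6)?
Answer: -2223517/4859316 ≈ -0.45758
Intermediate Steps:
y(h, k) = 1/(-6 + h)
g(X, b) = -635/126 (g(X, b) = (-62 - 65)/(25 + 1/(-6 + 11)) = -127/(25 + 1/5) = -127/(25 + ⅕) = -127/126/5 = -127*5/126 = -635/126)
(17652 + g(-65, 47))/(-19563 - 19003) = (17652 - 635/126)/(-19563 - 19003) = (2223517/126)/(-38566) = (2223517/126)*(-1/38566) = -2223517/4859316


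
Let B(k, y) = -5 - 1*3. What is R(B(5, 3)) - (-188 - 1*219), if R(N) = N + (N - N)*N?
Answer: 399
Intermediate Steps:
B(k, y) = -8 (B(k, y) = -5 - 3 = -8)
R(N) = N (R(N) = N + 0*N = N + 0 = N)
R(B(5, 3)) - (-188 - 1*219) = -8 - (-188 - 1*219) = -8 - (-188 - 219) = -8 - 1*(-407) = -8 + 407 = 399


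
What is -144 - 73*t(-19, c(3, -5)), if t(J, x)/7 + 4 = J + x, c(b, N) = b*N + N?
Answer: 21829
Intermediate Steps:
c(b, N) = N + N*b (c(b, N) = N*b + N = N + N*b)
t(J, x) = -28 + 7*J + 7*x (t(J, x) = -28 + 7*(J + x) = -28 + (7*J + 7*x) = -28 + 7*J + 7*x)
-144 - 73*t(-19, c(3, -5)) = -144 - 73*(-28 + 7*(-19) + 7*(-5*(1 + 3))) = -144 - 73*(-28 - 133 + 7*(-5*4)) = -144 - 73*(-28 - 133 + 7*(-20)) = -144 - 73*(-28 - 133 - 140) = -144 - 73*(-301) = -144 + 21973 = 21829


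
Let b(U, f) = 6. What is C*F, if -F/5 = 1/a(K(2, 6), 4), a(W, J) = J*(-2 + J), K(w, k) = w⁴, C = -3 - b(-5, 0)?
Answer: 45/8 ≈ 5.6250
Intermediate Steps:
C = -9 (C = -3 - 1*6 = -3 - 6 = -9)
F = -5/8 (F = -5*1/(4*(-2 + 4)) = -5/(4*2) = -5/8 ≈ -0.62500)
C*F = -9*(-5/8) = 45/8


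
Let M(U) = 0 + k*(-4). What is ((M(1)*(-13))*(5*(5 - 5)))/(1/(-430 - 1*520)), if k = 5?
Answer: 0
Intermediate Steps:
M(U) = -20 (M(U) = 0 + 5*(-4) = 0 - 20 = -20)
((M(1)*(-13))*(5*(5 - 5)))/(1/(-430 - 1*520)) = ((-20*(-13))*(5*(5 - 5)))/(1/(-430 - 1*520)) = (260*(5*0))/(1/(-430 - 520)) = (260*0)/(1/(-950)) = 0/(-1/950) = 0*(-950) = 0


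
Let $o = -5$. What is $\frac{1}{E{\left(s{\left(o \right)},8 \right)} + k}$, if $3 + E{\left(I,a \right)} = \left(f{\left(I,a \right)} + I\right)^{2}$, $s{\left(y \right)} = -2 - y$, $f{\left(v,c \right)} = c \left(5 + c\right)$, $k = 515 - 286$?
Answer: $\frac{1}{11675} \approx 8.5653 \cdot 10^{-5}$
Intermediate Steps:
$k = 229$
$E{\left(I,a \right)} = -3 + \left(I + a \left(5 + a\right)\right)^{2}$ ($E{\left(I,a \right)} = -3 + \left(a \left(5 + a\right) + I\right)^{2} = -3 + \left(I + a \left(5 + a\right)\right)^{2}$)
$\frac{1}{E{\left(s{\left(o \right)},8 \right)} + k} = \frac{1}{\left(-3 + \left(\left(-2 - -5\right) + 8 \left(5 + 8\right)\right)^{2}\right) + 229} = \frac{1}{\left(-3 + \left(\left(-2 + 5\right) + 8 \cdot 13\right)^{2}\right) + 229} = \frac{1}{\left(-3 + \left(3 + 104\right)^{2}\right) + 229} = \frac{1}{\left(-3 + 107^{2}\right) + 229} = \frac{1}{\left(-3 + 11449\right) + 229} = \frac{1}{11446 + 229} = \frac{1}{11675}$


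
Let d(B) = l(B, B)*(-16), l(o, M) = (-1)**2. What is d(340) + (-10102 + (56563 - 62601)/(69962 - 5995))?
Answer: -647224144/63967 ≈ -10118.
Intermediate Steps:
l(o, M) = 1
d(B) = -16 (d(B) = 1*(-16) = -16)
d(340) + (-10102 + (56563 - 62601)/(69962 - 5995)) = -16 + (-10102 + (56563 - 62601)/(69962 - 5995)) = -16 + (-10102 - 6038/63967) = -16 - 646200672/63967 = -647224144/63967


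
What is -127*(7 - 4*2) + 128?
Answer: 255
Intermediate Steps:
-127*(7 - 4*2) + 128 = -127*(7 - 8) + 128 = -127*(-1) + 128 = 127 + 128 = 255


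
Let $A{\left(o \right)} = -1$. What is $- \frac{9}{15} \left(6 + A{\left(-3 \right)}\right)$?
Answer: $-3$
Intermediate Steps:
$- \frac{9}{15} \left(6 + A{\left(-3 \right)}\right) = - \frac{9}{15} \left(6 - 1\right) = \left(-9\right) \frac{1}{15} \cdot 5 = \left(- \frac{3}{5}\right) 5 = -3$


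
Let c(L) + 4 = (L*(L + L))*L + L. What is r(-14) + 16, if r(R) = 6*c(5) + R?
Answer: 1508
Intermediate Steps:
c(L) = -4 + L + 2*L**3 (c(L) = -4 + ((L*(L + L))*L + L) = -4 + ((L*(2*L))*L + L) = -4 + ((2*L**2)*L + L) = -4 + (2*L**3 + L) = -4 + (L + 2*L**3) = -4 + L + 2*L**3)
r(R) = 1506 + R (r(R) = 6*(-4 + 5 + 2*5**3) + R = 6*(-4 + 5 + 2*125) + R = 6*(-4 + 5 + 250) + R = 6*251 + R = 1506 + R)
r(-14) + 16 = (1506 - 14) + 16 = 1492 + 16 = 1508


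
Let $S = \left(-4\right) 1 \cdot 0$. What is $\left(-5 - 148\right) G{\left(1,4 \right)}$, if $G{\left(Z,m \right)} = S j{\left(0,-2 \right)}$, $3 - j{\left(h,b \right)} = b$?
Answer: $0$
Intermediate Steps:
$S = 0$ ($S = \left(-4\right) 0 = 0$)
$j{\left(h,b \right)} = 3 - b$
$G{\left(Z,m \right)} = 0$ ($G{\left(Z,m \right)} = 0 \left(3 - -2\right) = 0 \left(3 + 2\right) = 0 \cdot 5 = 0$)
$\left(-5 - 148\right) G{\left(1,4 \right)} = \left(-5 - 148\right) 0 = \left(-153\right) 0 = 0$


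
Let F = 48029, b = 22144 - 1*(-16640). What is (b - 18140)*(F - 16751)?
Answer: 645703032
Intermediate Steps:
b = 38784 (b = 22144 + 16640 = 38784)
(b - 18140)*(F - 16751) = (38784 - 18140)*(48029 - 16751) = 20644*31278 = 645703032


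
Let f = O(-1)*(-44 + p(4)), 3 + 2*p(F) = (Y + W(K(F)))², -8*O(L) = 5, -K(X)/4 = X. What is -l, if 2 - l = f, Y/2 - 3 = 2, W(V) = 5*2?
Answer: -1577/16 ≈ -98.563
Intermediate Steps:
K(X) = -4*X
W(V) = 10
O(L) = -5/8 (O(L) = -⅛*5 = -5/8)
Y = 10 (Y = 6 + 2*2 = 6 + 4 = 10)
p(F) = 397/2 (p(F) = -3/2 + (10 + 10)²/2 = -3/2 + (½)*20² = -3/2 + (½)*400 = -3/2 + 200 = 397/2)
f = -1545/16 (f = -5*(-44 + 397/2)/8 = -5/8*309/2 = -1545/16 ≈ -96.563)
l = 1577/16 (l = 2 - 1*(-1545/16) = 2 + 1545/16 = 1577/16 ≈ 98.563)
-l = -1*1577/16 = -1577/16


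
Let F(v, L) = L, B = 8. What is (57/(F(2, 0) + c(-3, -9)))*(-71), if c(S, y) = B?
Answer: -4047/8 ≈ -505.88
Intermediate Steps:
c(S, y) = 8
(57/(F(2, 0) + c(-3, -9)))*(-71) = (57/(0 + 8))*(-71) = (57/8)*(-71) = -4047/8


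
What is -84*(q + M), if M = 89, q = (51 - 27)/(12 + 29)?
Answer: -308532/41 ≈ -7525.2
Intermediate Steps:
q = 24/41 ≈ 0.58537
-84*(q + M) = -84*(24/41 + 89) = -84*3673/41 = -308532/41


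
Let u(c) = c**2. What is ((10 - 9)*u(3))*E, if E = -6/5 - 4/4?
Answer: -99/5 ≈ -19.800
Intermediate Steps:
E = -11/5 (E = -6*1/5 - 4*1/4 = -6/5 - 1 = -11/5 ≈ -2.2000)
((10 - 9)*u(3))*E = ((10 - 9)*3**2)*(-11/5) = (1*9)*(-11/5) = 9*(-11/5) = -99/5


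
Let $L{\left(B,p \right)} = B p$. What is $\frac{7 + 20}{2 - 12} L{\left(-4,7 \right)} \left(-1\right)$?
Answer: $- \frac{378}{5} \approx -75.6$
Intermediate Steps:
$\frac{7 + 20}{2 - 12} L{\left(-4,7 \right)} \left(-1\right) = \frac{7 + 20}{2 - 12} \left(\left(-4\right) 7\right) \left(-1\right) = \frac{27}{-10} \left(-28\right) \left(-1\right) = 27 \left(- \frac{1}{10}\right) \left(-28\right) \left(-1\right) = \left(- \frac{27}{10}\right) \left(-28\right) \left(-1\right) = \frac{378}{5} \left(-1\right) = - \frac{378}{5}$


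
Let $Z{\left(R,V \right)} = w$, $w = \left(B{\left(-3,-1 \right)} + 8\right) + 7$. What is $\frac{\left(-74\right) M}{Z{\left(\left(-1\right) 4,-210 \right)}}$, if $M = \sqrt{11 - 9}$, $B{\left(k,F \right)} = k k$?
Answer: $- \frac{37 \sqrt{2}}{12} \approx -4.3605$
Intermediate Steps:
$B{\left(k,F \right)} = k^{2}$
$M = \sqrt{2} \approx 1.4142$
$w = 24$ ($w = \left(\left(-3\right)^{2} + 8\right) + 7 = \left(9 + 8\right) + 7 = 17 + 7 = 24$)
$Z{\left(R,V \right)} = 24$
$\frac{\left(-74\right) M}{Z{\left(\left(-1\right) 4,-210 \right)}} = \frac{\left(-74\right) \sqrt{2}}{24} = - 74 \sqrt{2} \cdot \frac{1}{24} = - \frac{37 \sqrt{2}}{12}$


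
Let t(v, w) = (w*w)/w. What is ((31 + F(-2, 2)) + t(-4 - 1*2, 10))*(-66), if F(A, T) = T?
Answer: -2838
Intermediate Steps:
t(v, w) = w (t(v, w) = w**2/w = w)
((31 + F(-2, 2)) + t(-4 - 1*2, 10))*(-66) = ((31 + 2) + 10)*(-66) = (33 + 10)*(-66) = 43*(-66) = -2838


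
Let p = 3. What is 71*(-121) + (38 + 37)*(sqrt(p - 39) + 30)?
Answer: -6341 + 450*I ≈ -6341.0 + 450.0*I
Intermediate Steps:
71*(-121) + (38 + 37)*(sqrt(p - 39) + 30) = 71*(-121) + (38 + 37)*(sqrt(3 - 39) + 30) = -8591 + 75*(sqrt(-36) + 30) = -8591 + 75*(6*I + 30) = -8591 + 75*(30 + 6*I) = -8591 + (2250 + 450*I) = -6341 + 450*I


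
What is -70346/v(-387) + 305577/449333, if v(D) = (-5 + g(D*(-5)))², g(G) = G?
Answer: 553317494041/836860245850 ≈ 0.66118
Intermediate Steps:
v(D) = (-5 - 5*D)² (v(D) = (-5 + D*(-5))² = (-5 - 5*D)²)
-70346/v(-387) + 305577/449333 = -70346*1/(25*(1 - 387)²) + 305577/449333 = -70346/(25*(-386)²) + 305577*(1/449333) = -70346/(25*148996) + 305577/449333 = -70346/3724900 + 305577/449333 = -70346*1/3724900 + 305577/449333 = -35173/1862450 + 305577/449333 = 553317494041/836860245850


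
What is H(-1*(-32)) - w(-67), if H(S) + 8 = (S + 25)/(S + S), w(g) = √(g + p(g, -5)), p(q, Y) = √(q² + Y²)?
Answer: -455/64 - √(-67 + √4514) ≈ -7.5410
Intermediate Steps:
p(q, Y) = √(Y² + q²)
w(g) = √(g + √(25 + g²)) (w(g) = √(g + √((-5)² + g²)) = √(g + √(25 + g²)))
H(S) = -8 + (25 + S)/(2*S) (H(S) = -8 + (S + 25)/(S + S) = -8 + (25 + S)/((2*S)) = -8 + (25 + S)*(1/(2*S)) = -8 + (25 + S)/(2*S))
H(-1*(-32)) - w(-67) = 5*(5 - (-3)*(-32))/(2*((-1*(-32)))) - √(-67 + √(25 + (-67)²)) = (5/2)*(5 - 3*32)/32 - √(-67 + √(25 + 4489)) = (5/2)*(1/32)*(5 - 96) - √(-67 + √4514) = (5/2)*(1/32)*(-91) - √(-67 + √4514) = -455/64 - √(-67 + √4514)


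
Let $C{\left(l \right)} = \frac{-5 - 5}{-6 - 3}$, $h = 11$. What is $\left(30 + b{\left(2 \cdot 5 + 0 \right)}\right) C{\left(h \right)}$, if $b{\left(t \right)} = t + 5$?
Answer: $50$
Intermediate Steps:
$b{\left(t \right)} = 5 + t$
$C{\left(l \right)} = \frac{10}{9}$ ($C{\left(l \right)} = - \frac{10}{-9} = \left(-10\right) \left(- \frac{1}{9}\right) = \frac{10}{9}$)
$\left(30 + b{\left(2 \cdot 5 + 0 \right)}\right) C{\left(h \right)} = \left(30 + \left(5 + \left(2 \cdot 5 + 0\right)\right)\right) \frac{10}{9} = \left(30 + \left(5 + \left(10 + 0\right)\right)\right) \frac{10}{9} = \left(30 + \left(5 + 10\right)\right) \frac{10}{9} = \left(30 + 15\right) \frac{10}{9} = 45 \cdot \frac{10}{9} = 50$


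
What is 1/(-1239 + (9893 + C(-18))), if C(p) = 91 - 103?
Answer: 1/8642 ≈ 0.00011571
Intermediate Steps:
C(p) = -12
1/(-1239 + (9893 + C(-18))) = 1/(-1239 + (9893 - 12)) = 1/(-1239 + 9881) = 1/8642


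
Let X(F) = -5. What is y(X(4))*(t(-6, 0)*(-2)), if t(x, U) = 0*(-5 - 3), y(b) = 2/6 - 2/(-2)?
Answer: 0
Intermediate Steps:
y(b) = 4/3 (y(b) = 2*(⅙) - 2*(-½) = ⅓ + 1 = 4/3)
t(x, U) = 0 (t(x, U) = 0*(-8) = 0)
y(X(4))*(t(-6, 0)*(-2)) = 4*(0*(-2))/3 = (4/3)*0 = 0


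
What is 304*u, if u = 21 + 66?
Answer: 26448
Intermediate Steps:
u = 87
304*u = 304*87 = 26448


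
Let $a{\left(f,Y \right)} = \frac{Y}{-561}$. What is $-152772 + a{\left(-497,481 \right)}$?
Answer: $- \frac{85705573}{561} \approx -1.5277 \cdot 10^{5}$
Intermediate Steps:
$a{\left(f,Y \right)} = - \frac{Y}{561}$ ($a{\left(f,Y \right)} = Y \left(- \frac{1}{561}\right) = - \frac{Y}{561}$)
$-152772 + a{\left(-497,481 \right)} = -152772 - \frac{481}{561} = - \frac{85705573}{561}$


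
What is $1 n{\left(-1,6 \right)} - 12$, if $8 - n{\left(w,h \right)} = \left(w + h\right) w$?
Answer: $1$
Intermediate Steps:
$n{\left(w,h \right)} = 8 - w \left(h + w\right)$ ($n{\left(w,h \right)} = 8 - \left(w + h\right) w = 8 - \left(h + w\right) w = 8 - w \left(h + w\right)$)
$1 n{\left(-1,6 \right)} - 12 = 1 \left(8 - \left(-1\right)^{2} - 6 \left(-1\right)\right) - 12 = 1 \left(8 - 1 + 6\right) - 12 = 1 \cdot 13 - 12 = 13 - 12 = 1$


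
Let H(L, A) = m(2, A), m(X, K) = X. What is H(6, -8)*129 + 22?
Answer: 280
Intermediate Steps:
H(L, A) = 2
H(6, -8)*129 + 22 = 2*129 + 22 = 258 + 22 = 280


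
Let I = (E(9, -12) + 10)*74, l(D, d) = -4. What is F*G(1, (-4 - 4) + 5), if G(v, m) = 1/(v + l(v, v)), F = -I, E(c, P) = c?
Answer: 1406/3 ≈ 468.67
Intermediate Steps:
I = 1406 (I = (9 + 10)*74 = 19*74 = 1406)
F = -1406 (F = -1*1406 = -1406)
G(v, m) = 1/(-4 + v) (G(v, m) = 1/(v - 4) = 1/(-4 + v))
F*G(1, (-4 - 4) + 5) = -1406/(-4 + 1) = -1406/(-3) = -1406*(-⅓) = 1406/3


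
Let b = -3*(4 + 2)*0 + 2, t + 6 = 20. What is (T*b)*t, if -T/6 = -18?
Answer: 3024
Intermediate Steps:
T = 108 (T = -6*(-18) = 108)
t = 14 (t = -6 + 20 = 14)
b = 2 (b = -18*0 + 2 = -3*0 + 2 = 0 + 2 = 2)
(T*b)*t = (108*2)*14 = 216*14 = 3024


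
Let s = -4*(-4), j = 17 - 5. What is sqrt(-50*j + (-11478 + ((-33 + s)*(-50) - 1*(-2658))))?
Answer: I*sqrt(8570) ≈ 92.574*I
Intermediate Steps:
j = 12
s = 16
sqrt(-50*j + (-11478 + ((-33 + s)*(-50) - 1*(-2658)))) = sqrt(-50*12 + (-11478 + ((-33 + 16)*(-50) - 1*(-2658)))) = sqrt(-600 + (-11478 + (-17*(-50) + 2658))) = sqrt(-600 + (-11478 + (850 + 2658))) = sqrt(-600 + (-11478 + 3508)) = sqrt(-600 - 7970) = sqrt(-8570) = I*sqrt(8570)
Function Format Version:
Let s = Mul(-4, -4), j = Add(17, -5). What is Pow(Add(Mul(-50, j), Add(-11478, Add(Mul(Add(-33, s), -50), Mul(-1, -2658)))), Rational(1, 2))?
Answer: Mul(I, Pow(8570, Rational(1, 2))) ≈ Mul(92.574, I)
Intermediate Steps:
j = 12
s = 16
Pow(Add(Mul(-50, j), Add(-11478, Add(Mul(Add(-33, s), -50), Mul(-1, -2658)))), Rational(1, 2)) = Pow(Add(Mul(-50, 12), Add(-11478, Add(Mul(Add(-33, 16), -50), Mul(-1, -2658)))), Rational(1, 2)) = Pow(Add(-600, Add(-11478, Add(Mul(-17, -50), 2658))), Rational(1, 2)) = Pow(Add(-600, Add(-11478, Add(850, 2658))), Rational(1, 2)) = Pow(Add(-600, Add(-11478, 3508)), Rational(1, 2)) = Pow(Add(-600, -7970), Rational(1, 2)) = Pow(-8570, Rational(1, 2)) = Mul(I, Pow(8570, Rational(1, 2)))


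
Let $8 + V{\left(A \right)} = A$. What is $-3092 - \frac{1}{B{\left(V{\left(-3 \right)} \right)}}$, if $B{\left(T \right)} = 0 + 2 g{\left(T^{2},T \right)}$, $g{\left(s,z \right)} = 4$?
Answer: $- \frac{24737}{8} \approx -3092.1$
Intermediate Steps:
$V{\left(A \right)} = -8 + A$
$B{\left(T \right)} = 8$ ($B{\left(T \right)} = 0 + 2 \cdot 4 = 0 + 8 = 8$)
$-3092 - \frac{1}{B{\left(V{\left(-3 \right)} \right)}} = -3092 - \frac{1}{8} = - \frac{24737}{8}$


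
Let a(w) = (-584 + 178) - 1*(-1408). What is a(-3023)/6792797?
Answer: 1002/6792797 ≈ 0.00014751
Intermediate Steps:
a(w) = 1002 (a(w) = -406 + 1408 = 1002)
a(-3023)/6792797 = 1002/6792797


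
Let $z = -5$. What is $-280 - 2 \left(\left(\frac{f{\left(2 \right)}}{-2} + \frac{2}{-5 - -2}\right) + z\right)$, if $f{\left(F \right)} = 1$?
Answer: $- \frac{803}{3} \approx -267.67$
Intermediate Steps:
$-280 - 2 \left(\left(\frac{f{\left(2 \right)}}{-2} + \frac{2}{-5 - -2}\right) + z\right) = -280 - 2 \left(\left(1 \frac{1}{-2} + \frac{2}{-5 - -2}\right) - 5\right) = -280 - 2 \left(\left(1 \left(- \frac{1}{2}\right) + \frac{2}{-5 + 2}\right) - 5\right) = -280 - 2 \left(\left(- \frac{1}{2} + \frac{2}{-3}\right) - 5\right) = -280 - 2 \left(\left(- \frac{1}{2} + 2 \left(- \frac{1}{3}\right)\right) - 5\right) = -280 - 2 \left(\left(- \frac{1}{2} - \frac{2}{3}\right) - 5\right) = -280 - 2 \left(- \frac{7}{6} - 5\right) = -280 - - \frac{37}{3} = -280 + \frac{37}{3} = - \frac{803}{3}$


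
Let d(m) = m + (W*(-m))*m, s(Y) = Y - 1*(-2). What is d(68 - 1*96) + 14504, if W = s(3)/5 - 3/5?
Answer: 70812/5 ≈ 14162.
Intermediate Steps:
s(Y) = 2 + Y (s(Y) = Y + 2 = 2 + Y)
W = ⅖ (W = (2 + 3)/5 - 3/5 = 5*(⅕) - 3*⅕ = 1 - ⅗ = ⅖ ≈ 0.40000)
d(m) = m - 2*m²/5 (d(m) = m + (2*(-m)/5)*m = m + (-2*m/5)*m = m - 2*m²/5)
d(68 - 1*96) + 14504 = (68 - 1*96)*(5 - 2*(68 - 1*96))/5 + 14504 = (68 - 96)*(5 - 2*(68 - 96))/5 + 14504 = (⅕)*(-28)*(5 - 2*(-28)) + 14504 = (⅕)*(-28)*(5 + 56) + 14504 = (⅕)*(-28)*61 + 14504 = -1708/5 + 14504 = 70812/5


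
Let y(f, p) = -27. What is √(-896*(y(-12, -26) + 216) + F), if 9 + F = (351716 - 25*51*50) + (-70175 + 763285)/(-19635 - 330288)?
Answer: 13*√85937617913763/349923 ≈ 344.40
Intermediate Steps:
F = 100762084201/349923 (F = -9 + ((351716 - 25*51*50) + (-70175 + 763285)/(-19635 - 330288)) = -9 + ((351716 - 1275*50) + 693110/(-349923)) = -9 + ((351716 - 63750) + 693110*(-1/349923)) = -9 + (287966 - 693110/349923) = -9 + 100765233508/349923 = 100762084201/349923 ≈ 2.8796e+5)
√(-896*(y(-12, -26) + 216) + F) = √(-896*(-27 + 216) + 100762084201/349923) = √(-896*189 + 100762084201/349923) = √(-169344 + 100762084201/349923) = √(41504723689/349923) = 13*√85937617913763/349923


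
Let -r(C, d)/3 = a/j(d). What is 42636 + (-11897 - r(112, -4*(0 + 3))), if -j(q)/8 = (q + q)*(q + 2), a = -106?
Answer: 9836533/320 ≈ 30739.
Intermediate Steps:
j(q) = -16*q*(2 + q) (j(q) = -8*(q + q)*(q + 2) = -8*2*q*(2 + q) = -16*q*(2 + q))
r(C, d) = -159/(8*d*(2 + d)) (r(C, d) = -(-318)/((-16*d*(2 + d))) = -(-318)*(-1/(16*d*(2 + d))) = -159/(8*d*(2 + d)))
42636 + (-11897 - r(112, -4*(0 + 3))) = 42636 + (-11897 - (-159)/(8*((-4*(0 + 3)))*(2 - 4*(0 + 3)))) = 42636 + (-11897 - (-159)/(8*((-4*3))*(2 - 4*3))) = 42636 + (-11897 - (-159)/(8*(-12)*(2 - 12))) = 42636 + (-11897 - (-159)*(-1)/(8*12*(-10))) = 42636 + (-11897 - (-159)*(-1)*(-1)/(8*12*10)) = 42636 + (-11897 - 1*(-53/320)) = 42636 + (-11897 + 53/320) = 42636 - 3806987/320 = 9836533/320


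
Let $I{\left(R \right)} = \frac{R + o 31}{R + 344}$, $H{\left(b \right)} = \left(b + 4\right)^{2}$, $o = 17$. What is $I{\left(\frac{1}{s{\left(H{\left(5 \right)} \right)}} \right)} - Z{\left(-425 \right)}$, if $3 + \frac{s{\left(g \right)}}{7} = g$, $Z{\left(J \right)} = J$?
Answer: $\frac{80113368}{187825} \approx 426.53$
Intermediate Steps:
$H{\left(b \right)} = \left(4 + b\right)^{2}$
$s{\left(g \right)} = -21 + 7 g$
$I{\left(R \right)} = \frac{527 + R}{344 + R}$ ($I{\left(R \right)} = \frac{R + 17 \cdot 31}{R + 344} = \frac{R + 527}{344 + R} = \frac{527 + R}{344 + R}$)
$I{\left(\frac{1}{s{\left(H{\left(5 \right)} \right)}} \right)} - Z{\left(-425 \right)} = \frac{527 + \frac{1}{-21 + 7 \left(4 + 5\right)^{2}}}{344 + \frac{1}{-21 + 7 \left(4 + 5\right)^{2}}} - -425 = \frac{527 + \frac{1}{-21 + 7 \cdot 9^{2}}}{344 + \frac{1}{-21 + 7 \cdot 9^{2}}} + 425 = \frac{527 + \frac{1}{-21 + 7 \cdot 81}}{344 + \frac{1}{-21 + 7 \cdot 81}} + 425 = \frac{527 + \frac{1}{-21 + 567}}{344 + \frac{1}{-21 + 567}} + 425 = \frac{527 + \frac{1}{546}}{344 + \frac{1}{546}} + 425 = \frac{1}{\frac{187825}{546}} \cdot \frac{287743}{546} + 425 = \frac{546}{187825} \cdot \frac{287743}{546} + 425 = \frac{287743}{187825} + 425 = \frac{80113368}{187825}$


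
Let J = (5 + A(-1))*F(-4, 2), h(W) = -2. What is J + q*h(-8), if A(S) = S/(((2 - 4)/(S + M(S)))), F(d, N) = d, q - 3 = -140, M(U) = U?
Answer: 258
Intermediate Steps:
q = -137 (q = 3 - 140 = -137)
A(S) = -S² (A(S) = S/(((2 - 4)/(S + S))) = S/((-2*1/(2*S))) = S/((-1/S)) = S*(-S) = -S²)
J = -16 (J = (5 - 1*(-1)²)*(-4) = (5 - 1*1)*(-4) = (5 - 1)*(-4) = 4*(-4) = -16)
J + q*h(-8) = -16 - 137*(-2) = -16 + 274 = 258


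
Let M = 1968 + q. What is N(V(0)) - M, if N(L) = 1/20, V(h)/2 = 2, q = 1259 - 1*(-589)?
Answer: -76319/20 ≈ -3815.9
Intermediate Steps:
q = 1848 (q = 1259 + 589 = 1848)
V(h) = 4 (V(h) = 2*2 = 4)
N(L) = 1/20
M = 3816 (M = 1968 + 1848 = 3816)
N(V(0)) - M = 1/20 - 1*3816 = 1/20 - 3816 = -76319/20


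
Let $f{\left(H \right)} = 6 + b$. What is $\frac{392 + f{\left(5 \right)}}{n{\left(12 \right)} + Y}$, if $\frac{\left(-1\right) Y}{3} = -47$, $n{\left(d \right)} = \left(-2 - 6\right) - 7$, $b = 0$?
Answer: $\frac{199}{63} \approx 3.1587$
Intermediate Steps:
$n{\left(d \right)} = -15$ ($n{\left(d \right)} = -8 - 7 = -15$)
$Y = 141$ ($Y = \left(-3\right) \left(-47\right) = 141$)
$f{\left(H \right)} = 6$ ($f{\left(H \right)} = 6 + 0 = 6$)
$\frac{392 + f{\left(5 \right)}}{n{\left(12 \right)} + Y} = \frac{392 + 6}{-15 + 141} = \frac{398}{126} = 398 \cdot \frac{1}{126} = \frac{199}{63}$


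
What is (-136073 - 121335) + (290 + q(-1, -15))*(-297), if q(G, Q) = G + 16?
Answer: -347993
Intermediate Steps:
q(G, Q) = 16 + G
(-136073 - 121335) + (290 + q(-1, -15))*(-297) = (-136073 - 121335) + (290 + (16 - 1))*(-297) = -257408 + (290 + 15)*(-297) = -257408 + 305*(-297) = -257408 - 90585 = -347993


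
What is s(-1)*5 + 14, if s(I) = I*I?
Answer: 19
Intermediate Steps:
s(I) = I²
s(-1)*5 + 14 = (-1)²*5 + 14 = 1*5 + 14 = 5 + 14 = 19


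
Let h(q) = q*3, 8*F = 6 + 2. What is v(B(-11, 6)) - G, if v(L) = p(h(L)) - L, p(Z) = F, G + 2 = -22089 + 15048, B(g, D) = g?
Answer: 7055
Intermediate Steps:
F = 1 (F = (6 + 2)/8 = (⅛)*8 = 1)
h(q) = 3*q
G = -7043 (G = -2 + (-22089 + 15048) = -2 - 7041 = -7043)
p(Z) = 1
v(L) = 1 - L
v(B(-11, 6)) - G = (1 - 1*(-11)) - 1*(-7043) = (1 + 11) + 7043 = 12 + 7043 = 7055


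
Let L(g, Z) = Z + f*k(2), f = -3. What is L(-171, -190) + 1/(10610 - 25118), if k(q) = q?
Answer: -2843569/14508 ≈ -196.00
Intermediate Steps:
L(g, Z) = -6 + Z (L(g, Z) = Z - 3*2 = Z - 6 = -6 + Z)
L(-171, -190) + 1/(10610 - 25118) = (-6 - 190) + 1/(10610 - 25118) = -196 + 1/(-14508) = -196 - 1/14508 = -2843569/14508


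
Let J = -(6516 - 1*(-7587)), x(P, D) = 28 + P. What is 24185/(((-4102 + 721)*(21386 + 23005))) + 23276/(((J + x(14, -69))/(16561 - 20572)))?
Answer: 667239586456651/100493278011 ≈ 6639.6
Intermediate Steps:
J = -14103 (J = -(6516 + 7587) = -1*14103 = -14103)
24185/(((-4102 + 721)*(21386 + 23005))) + 23276/(((J + x(14, -69))/(16561 - 20572))) = 24185/(((-4102 + 721)*(21386 + 23005))) + 23276/(((-14103 + (28 + 14))/(16561 - 20572))) = 24185/((-3381*44391)) + 23276/(((-14103 + 42)/(-4011))) = 24185/(-150085971) + 23276/((-14061*(-1/4011))) = 24185*(-1/150085971) + 23276/(4687/1337) = -3455/21440853 + 23276*(1337/4687) = -3455/21440853 + 31120012/4687 = 667239586456651/100493278011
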